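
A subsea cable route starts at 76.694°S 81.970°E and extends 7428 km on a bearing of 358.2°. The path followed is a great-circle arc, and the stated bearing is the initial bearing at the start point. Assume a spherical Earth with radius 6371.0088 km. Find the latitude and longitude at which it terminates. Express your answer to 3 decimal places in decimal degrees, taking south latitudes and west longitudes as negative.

latitude -9.899°, longitude 80.291°

δ = 7428/6371.0088 = 1.165906 rad (66.8015°).
With φ₁ = -76.694° = -1.338563 rad and θ = 358.2° = 6.251769 rad:
Applying the spherical law of cosines for sides, sin φ₂ = sin φ₁ cos δ + cos φ₁ sin δ cos θ = -0.171904, so φ₂ = -9.899°.
For the longitude increment, Δλ = atan2( sin θ sin δ cos φ₁, cos δ − sin φ₁ sin φ₂ ) = atan2(-0.006645, 0.226628) = -1.679°.
λ₂ = λ₁ + Δλ = 80.291°.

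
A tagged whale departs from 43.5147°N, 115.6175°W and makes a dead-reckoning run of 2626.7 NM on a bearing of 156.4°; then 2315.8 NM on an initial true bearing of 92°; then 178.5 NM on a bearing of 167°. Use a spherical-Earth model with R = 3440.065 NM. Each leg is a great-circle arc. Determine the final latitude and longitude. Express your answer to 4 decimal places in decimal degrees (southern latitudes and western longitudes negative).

Apply the spherical direct solution leg by leg, carrying full precision between legs.
Leg 1: from (43.5147°, -115.6175°), δ = 2626.7/3440.065 = 0.763561 rad, θ = 156.4° → φ = 2.1695°, λ = -99.5339°.
Leg 2: from (2.1695°, -99.5339°), δ = 2315.8/3440.065 = 0.673185 rad, θ = 92° → φ = 0.4500°, λ = -60.9897°.
Leg 3: from (0.4500°, -60.9897°), δ = 178.5/3440.065 = 0.051889 rad, θ = 167° → φ = -2.4468°, λ = -60.3206°.

latitude -2.4468°, longitude -60.3206°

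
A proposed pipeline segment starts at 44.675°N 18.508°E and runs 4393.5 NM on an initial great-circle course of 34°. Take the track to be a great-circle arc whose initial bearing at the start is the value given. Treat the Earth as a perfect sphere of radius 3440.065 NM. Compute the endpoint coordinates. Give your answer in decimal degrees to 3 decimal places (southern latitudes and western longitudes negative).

latitude 50.157°, longitude 141.846°

Angular distance δ = d/R = 4393.5 / 3440.065 = 1.277156 rad.
Start latitude φ₁ = 0.779726 rad; initial bearing θ = 0.593412 rad.
Applying the spherical law of cosines for sides, sin φ₂ = sin φ₁ cos δ + cos φ₁ sin δ cos θ = 0.767800, so φ₂ = 50.157°.
For the longitude increment, Δλ = atan2( sin θ sin δ cos φ₁, cos δ − sin φ₁ sin φ₂ ) = atan2(0.380625, -0.250389) = 123.338°.
λ₂ = λ₁ + Δλ = 141.846°.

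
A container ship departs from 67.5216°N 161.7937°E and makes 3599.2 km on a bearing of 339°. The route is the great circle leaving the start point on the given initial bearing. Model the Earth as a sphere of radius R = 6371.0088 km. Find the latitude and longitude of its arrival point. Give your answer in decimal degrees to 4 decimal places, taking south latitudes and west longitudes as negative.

δ = 3599.2/6371.0088 = 0.564934 rad (32.3683°).
Start latitude φ₁ = 1.178474 rad; initial bearing θ = 5.916666 rad.
Applying the spherical law of cosines for sides, sin φ₂ = sin φ₁ cos δ + cos φ₁ sin δ cos θ = 0.971544, so φ₂ = 76.2988°.
For the longitude increment, Δλ = atan2( sin θ sin δ cos φ₁, cos δ − sin φ₁ sin φ₂ ) = atan2(-0.073353, -0.053106) = -125.9037°.
Hence λ₂ = 161.7937° + -125.9037° = 35.8900°.

latitude 76.2988°, longitude 35.8900°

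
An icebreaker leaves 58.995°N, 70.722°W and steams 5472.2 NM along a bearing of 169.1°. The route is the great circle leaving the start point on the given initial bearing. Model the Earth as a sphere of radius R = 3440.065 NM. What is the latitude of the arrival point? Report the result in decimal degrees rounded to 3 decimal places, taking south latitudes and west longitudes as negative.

Central angle δ = d/R = 1.590726 rad.
With φ₁ = 58.995° = 1.029657 rad and θ = 169.1° = 2.951352 rad:
sin φ₂ = sin φ₁ cos δ + cos φ₁ sin δ cos θ = (0.857122)(-0.019928) + (0.515113)(0.999801)(-0.981959) = -0.522800
φ₂ = asin(-0.522800) = -0.550132 rad = -31.520°.
For the longitude increment, Δλ = atan2( sin θ sin δ cos φ₁, cos δ − sin φ₁ sin φ₂ ) = atan2(0.097386, 0.428175) = 12.814°.
λ₂ = -70.722° + 12.814° = -57.908°.

latitude -31.520°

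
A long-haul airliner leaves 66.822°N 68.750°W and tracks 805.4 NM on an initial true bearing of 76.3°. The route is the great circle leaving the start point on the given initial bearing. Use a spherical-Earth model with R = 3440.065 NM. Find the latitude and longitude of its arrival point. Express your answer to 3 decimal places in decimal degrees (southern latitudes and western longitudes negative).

latitude 66.324°, longitude -34.605°

Angular distance δ = d/R = 805.4 / 3440.065 = 0.234123 rad.
With φ₁ = 66.822° = 1.166264 rad and θ = 76.3° = 1.331686 rad:
sin φ₂ = sin φ₁ cos δ + cos φ₁ sin δ cos θ = (0.919287)(0.972718) + (0.393589)(0.231990)(0.236838) = 0.915832
φ₂ = asin(0.915832) = 1.157575 rad = 66.324°.
For the longitude increment, Δλ = atan2( sin θ sin δ cos φ₁, cos δ − sin φ₁ sin φ₂ ) = atan2(0.088711, 0.130806) = 34.145°.
Hence λ₂ = -68.750° + 34.145° = -34.605°.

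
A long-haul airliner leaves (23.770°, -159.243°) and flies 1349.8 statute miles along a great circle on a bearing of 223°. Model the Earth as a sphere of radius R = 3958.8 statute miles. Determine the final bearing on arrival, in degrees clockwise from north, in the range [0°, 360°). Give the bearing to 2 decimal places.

final bearing 219.19°

Central angle δ = d/R = 0.340962 rad.
With φ₁ = 23.770° = 0.414865 rad and θ = 223° = 3.892084 rad:
sin φ₂ = sin φ₁ cos δ + cos φ₁ sin δ cos θ = (0.403066)(0.942433) + (0.915171)(0.334394)(-0.731354) = 0.156049
φ₂ = asin(0.156049) = 0.156689 rad = 8.978°.
For the longitude increment, Δλ = atan2( sin θ sin δ cos φ₁, cos δ − sin φ₁ sin φ₂ ) = atan2(-0.208710, 0.879535) = -13.349°.
Hence λ₂ = -159.243° + -13.349° = -172.592°.
The forward bearing on arrival equals the back-azimuth from the destination plus 180°.
Back-azimuth from P₂ (8.98°, -172.59°) to P₁ (23.77°, -159.24°), with Δλ' = λ₁ − λ₂ = 13.35°: atan2( sin Δλ' cos φ₁ , cos φ₂ sin φ₁ − sin φ₂ cos φ₁ cos Δλ' ) = 39.19°.
Final bearing = (39.19° + 180°) mod 360° = 219.19°.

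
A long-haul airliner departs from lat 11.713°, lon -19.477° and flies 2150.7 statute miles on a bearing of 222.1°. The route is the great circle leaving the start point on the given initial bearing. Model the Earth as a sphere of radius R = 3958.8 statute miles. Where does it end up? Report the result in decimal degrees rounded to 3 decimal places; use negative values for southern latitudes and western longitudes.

latitude -11.642°, longitude -40.200°

Central angle δ = d/R = 0.543271 rad.
Start latitude φ₁ = 0.204430 rad; initial bearing θ = 3.876376 rad.
Applying the spherical law of cosines for sides, sin φ₂ = sin φ₁ cos δ + cos φ₁ sin δ cos θ = -0.201788, so φ₂ = -11.642°.
Then Δλ = atan2(-0.339353, 0.896987) = -0.361682 rad, from sin θ sin δ cos φ₁ over cos δ − sin φ₁ sin φ₂.
Hence λ₂ = -19.477° + -20.723° = -40.200°.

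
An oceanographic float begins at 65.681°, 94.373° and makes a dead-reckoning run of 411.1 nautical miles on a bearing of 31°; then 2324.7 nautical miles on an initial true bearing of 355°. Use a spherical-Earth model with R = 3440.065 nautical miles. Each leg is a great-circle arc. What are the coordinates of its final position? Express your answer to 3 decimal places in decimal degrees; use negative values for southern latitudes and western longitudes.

Apply the spherical direct solution leg by leg, carrying full precision between legs.
Leg 1: from (65.681°, 94.373°), δ = 411.1/3440.065 = 0.119504 rad, θ = 31° → φ = 71.236°, λ = 105.377°.
Leg 2: from (71.236°, 105.377°), δ = 2324.7/3440.065 = 0.675772 rad, θ = 355° → φ = 69.917°, λ = -65.487°.

latitude 69.917°, longitude -65.487°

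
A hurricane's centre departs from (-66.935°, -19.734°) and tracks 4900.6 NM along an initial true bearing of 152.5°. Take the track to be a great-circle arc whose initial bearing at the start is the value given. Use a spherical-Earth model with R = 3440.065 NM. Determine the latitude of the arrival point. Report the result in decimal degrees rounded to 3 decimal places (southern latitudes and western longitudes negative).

latitude -28.546°

δ = 4900.6/3440.065 = 1.424566 rad (81.6216°).
Converting: φ₁ = -1.168236 rad, θ = 2.661627 rad.
sin φ₂ = sin φ₁ cos δ + cos φ₁ sin δ cos θ = (-0.920061)(0.145710) + (0.391775)(0.989327)(-0.887011) = -0.477862
φ₂ = asin(-0.477862) = -0.498219 rad = -28.546°.
Δλ = atan2( sin θ sin δ cos φ₁ , cos δ − sin φ₁ sin φ₂ ) = atan2(0.178971, -0.293952) = 2.594696 rad = 148.665°.
λ₂ = λ₁ + Δλ = 128.931°.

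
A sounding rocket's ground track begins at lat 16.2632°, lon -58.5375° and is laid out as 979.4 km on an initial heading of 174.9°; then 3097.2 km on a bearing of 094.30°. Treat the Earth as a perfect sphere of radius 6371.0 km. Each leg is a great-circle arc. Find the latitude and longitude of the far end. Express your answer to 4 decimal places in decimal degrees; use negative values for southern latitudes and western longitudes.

Apply the spherical direct solution leg by leg, carrying full precision between legs.
Leg 1: from (16.2632°, -58.5375°), δ = 979.4/6371 = 0.153728 rad, θ = 174.9° → φ = 7.4889°, λ = -57.7509°.
Leg 2: from (7.4889°, -57.7509°), δ = 3097.2/6371 = 0.486140 rad, θ = 94.3° → φ = 4.6174°, λ = -29.8840°.

latitude 4.6174°, longitude -29.8840°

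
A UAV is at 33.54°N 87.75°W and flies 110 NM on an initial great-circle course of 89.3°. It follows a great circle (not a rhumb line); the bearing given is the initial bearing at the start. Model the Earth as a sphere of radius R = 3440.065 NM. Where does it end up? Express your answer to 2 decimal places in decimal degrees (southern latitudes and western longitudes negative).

The arc subtends δ = 110/3440.065 = 0.031976 rad at the centre.
Converting: φ₁ = 0.585383 rad, θ = 1.558579 rad.
sin φ₂ = sin φ₁ cos δ + cos φ₁ sin δ cos θ = (0.552519)(0.999489) + (0.833500)(0.031971)(0.012217) = 0.552562
φ₂ = asin(0.552562) = 0.585435 rad = 33.54°.
Δλ = atan2( sin θ sin δ cos φ₁ , cos δ − sin φ₁ sin φ₂ ) = atan2(0.026646, 0.694188) = 0.038365 rad = 2.20°.
Hence λ₂ = -87.75° + 2.20° = -85.55°.

latitude 33.54°, longitude -85.55°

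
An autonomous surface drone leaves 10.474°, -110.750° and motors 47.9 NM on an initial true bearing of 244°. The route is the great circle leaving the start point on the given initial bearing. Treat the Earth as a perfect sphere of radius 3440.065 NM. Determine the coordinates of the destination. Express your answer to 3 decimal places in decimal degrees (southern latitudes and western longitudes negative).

The arc subtends δ = 47.9/3440.065 = 0.013924 rad at the centre.
With φ₁ = 10.474° = 0.182806 rad and θ = 244° = 4.258603 rad:
sin φ₂ = sin φ₁ cos δ + cos φ₁ sin δ cos θ = (0.181789)(0.999903) + (0.983338)(0.013924)(-0.438371) = 0.175770
φ₂ = asin(0.175770) = 0.176688 rad = 10.123°.
For the longitude increment, Δλ = atan2( sin θ sin δ cos φ₁, cos δ − sin φ₁ sin φ₂ ) = atan2(-0.012306, 0.967950) = -0.728°.
λ₂ = λ₁ + Δλ = -111.478°.

latitude 10.123°, longitude -111.478°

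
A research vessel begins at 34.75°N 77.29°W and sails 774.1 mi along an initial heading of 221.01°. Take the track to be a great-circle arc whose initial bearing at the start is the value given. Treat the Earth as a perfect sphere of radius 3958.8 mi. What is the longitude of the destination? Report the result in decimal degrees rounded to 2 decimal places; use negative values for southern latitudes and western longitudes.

longitude -85.45°

The arc subtends δ = 774.1/3958.8 = 0.195539 rad at the centre.
Start latitude φ₁ = 0.606502 rad; initial bearing θ = 3.857352 rad.
Destination latitude: φ₂ = arcsin( sin φ₁ cos δ + cos φ₁ sin δ cos θ ) = arcsin(0.438669) = 26.02°.
Then Δλ = atan2(-0.104756, 0.730903) = -0.142354 rad, from sin θ sin δ cos φ₁ over cos δ − sin φ₁ sin φ₂.
λ₂ = -77.29° + -8.16° = -85.45°.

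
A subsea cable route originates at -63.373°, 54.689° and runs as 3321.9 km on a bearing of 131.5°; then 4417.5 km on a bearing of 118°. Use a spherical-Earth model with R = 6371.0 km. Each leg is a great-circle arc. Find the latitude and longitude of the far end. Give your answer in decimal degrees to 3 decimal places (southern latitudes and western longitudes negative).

Apply the spherical direct solution leg by leg, carrying full precision between legs.
Leg 1: from (-63.373°, 54.689°), δ = 3321.9/6371 = 0.521410 rad, θ = 131.5° → φ = -67.380°, λ = 130.608°.
Leg 2: from (-67.380°, 130.608°), δ = 4417.5/6371 = 0.693376 rad, θ = 118° → φ = -55.623°, λ = -141.303°.

latitude -55.623°, longitude -141.303°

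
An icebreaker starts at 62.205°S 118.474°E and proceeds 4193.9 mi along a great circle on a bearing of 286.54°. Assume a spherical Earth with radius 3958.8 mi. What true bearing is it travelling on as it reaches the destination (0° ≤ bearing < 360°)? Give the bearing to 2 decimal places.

final bearing 331.88°

δ = 4193.9/3958.8 = 1.059387 rad (60.6984°).
Converting: φ₁ = -1.085682 rad, θ = 5.001066 rad.
Destination latitude: φ₂ = arcsin( sin φ₁ cos δ + cos φ₁ sin δ cos θ ) = arcsin(-0.317174) = -18.492°.
Then Δλ = atan2(-0.389821, 0.208828) = -1.078996 rad, from sin θ sin δ cos φ₁ over cos δ − sin φ₁ sin φ₂.
λ₂ = λ₁ + Δλ = 56.652°.
The forward bearing on arrival equals the back-azimuth from the destination plus 180°.
Back-azimuth from P₂ (-18.49°, 56.65°) to P₁ (-62.20°, 118.47°), with Δλ' = λ₁ − λ₂ = 61.82°: atan2( sin Δλ' cos φ₁ , cos φ₂ sin φ₁ − sin φ₂ cos φ₁ cos Δλ' ) = 151.88°.
Final bearing = (151.88° + 180°) mod 360° = 331.88°.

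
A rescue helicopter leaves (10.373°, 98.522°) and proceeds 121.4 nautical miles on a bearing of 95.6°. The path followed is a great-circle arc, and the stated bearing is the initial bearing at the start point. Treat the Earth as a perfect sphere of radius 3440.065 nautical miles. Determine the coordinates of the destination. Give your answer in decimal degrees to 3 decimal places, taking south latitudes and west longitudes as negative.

Angular distance δ = d/R = 121.4 / 3440.065 = 0.035290 rad.
With φ₁ = 10.373° = 0.181043 rad and θ = 95.6° = 1.668535 rad:
Applying the spherical law of cosines for sides, sin φ₂ = sin φ₁ cos δ + cos φ₁ sin δ cos θ = 0.176557, so φ₂ = 10.169°.
For the longitude increment, Δλ = atan2( sin θ sin δ cos φ₁, cos δ − sin φ₁ sin φ₂ ) = atan2(0.034540, 0.967587) = 2.044°.
λ₂ = λ₁ + Δλ = 100.566°.

latitude 10.169°, longitude 100.566°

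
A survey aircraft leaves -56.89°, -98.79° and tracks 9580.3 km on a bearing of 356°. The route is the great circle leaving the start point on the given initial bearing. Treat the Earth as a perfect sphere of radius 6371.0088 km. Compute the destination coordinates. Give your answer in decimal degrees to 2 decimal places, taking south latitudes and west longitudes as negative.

Angular distance δ = d/R = 9580.3 / 6371.0088 = 1.503734 rad.
Start latitude φ₁ = -0.992918 rad; initial bearing θ = 6.213372 rad.
Applying the spherical law of cosines for sides, sin φ₂ = sin φ₁ cos δ + cos φ₁ sin δ cos θ = 0.487561, so φ₂ = 29.18°.
Δλ = atan2( sin θ sin δ cos φ₁ , cos δ − sin φ₁ sin φ₂ ) = atan2(-0.038019, 0.475405) = -0.079801 rad = -4.57°.
λ₂ = -98.79° + -4.57° = -103.36°.

latitude 29.18°, longitude -103.36°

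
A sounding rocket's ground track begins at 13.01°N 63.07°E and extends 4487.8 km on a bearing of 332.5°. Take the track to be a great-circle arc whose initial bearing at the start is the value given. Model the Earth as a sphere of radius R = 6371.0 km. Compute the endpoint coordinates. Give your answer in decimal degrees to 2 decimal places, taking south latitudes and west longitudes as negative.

The arc subtends δ = 4487.8/6371 = 0.704411 rad at the centre.
Start latitude φ₁ = 0.227067 rad; initial bearing θ = 5.803220 rad.
Destination latitude: φ₂ = arcsin( sin φ₁ cos δ + cos φ₁ sin δ cos θ ) = arcsin(0.731211) = 46.99°.
Δλ = atan2( sin θ sin δ cos φ₁ , cos δ − sin φ₁ sin φ₂ ) = atan2(-0.291346, 0.597382) = -0.453762 rad = -26.00°.
Hence λ₂ = 63.07° + -26.00° = 37.07°.

latitude 46.99°, longitude 37.07°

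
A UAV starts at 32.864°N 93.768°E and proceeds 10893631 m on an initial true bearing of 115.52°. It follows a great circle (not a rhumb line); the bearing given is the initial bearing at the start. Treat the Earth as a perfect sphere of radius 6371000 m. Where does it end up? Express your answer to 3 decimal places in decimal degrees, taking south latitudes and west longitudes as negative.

latitude -25.697°, longitude 176.431°

The arc subtends δ = 10893631/6371000 = 1.709878 rad at the centre.
Start latitude φ₁ = 0.573585 rad; initial bearing θ = 2.016204 rad.
Destination latitude: φ₂ = arcsin( sin φ₁ cos δ + cos φ₁ sin δ cos θ ) = arcsin(-0.433612) = -25.697°.
Δλ = atan2( sin θ sin δ cos φ₁ , cos δ − sin φ₁ sin φ₂ ) = atan2(0.750691, 0.096665) = 1.442733 rad = 82.663°.
Hence λ₂ = 93.768° + 82.663° = 176.431°.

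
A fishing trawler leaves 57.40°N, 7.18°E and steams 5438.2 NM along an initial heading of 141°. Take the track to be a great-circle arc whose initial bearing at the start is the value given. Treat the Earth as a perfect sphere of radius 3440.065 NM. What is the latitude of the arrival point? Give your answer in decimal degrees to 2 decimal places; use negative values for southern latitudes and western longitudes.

The arc subtends δ = 5438.2/3440.065 = 1.580842 rad at the centre.
With φ₁ = 57.40° = 1.001819 rad and θ = 141° = 2.460914 rad:
sin φ₂ = sin φ₁ cos δ + cos φ₁ sin δ cos θ = (0.842452)(-0.010046) + (0.538771)(0.999950)(-0.777146) = -0.427145
φ₂ = asin(-0.427145) = -0.441333 rad = -25.29°.
For the longitude increment, Δλ = atan2( sin θ sin δ cos φ₁, cos δ − sin φ₁ sin φ₂ ) = atan2(0.339042, 0.349804) = 44.10°.
Hence λ₂ = 7.18° + 44.10° = 51.28°.

latitude -25.29°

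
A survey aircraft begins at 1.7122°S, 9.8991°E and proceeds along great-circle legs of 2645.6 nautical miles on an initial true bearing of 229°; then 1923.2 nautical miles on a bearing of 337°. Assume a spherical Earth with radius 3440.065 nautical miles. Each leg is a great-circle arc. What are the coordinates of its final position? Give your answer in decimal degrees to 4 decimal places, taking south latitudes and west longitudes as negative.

latitude 1.3831°, longitude -38.7475°

Apply the spherical direct solution leg by leg, carrying full precision between legs.
Leg 1: from (-1.7122°, 9.8991°), δ = 2645.6/3440.065 = 0.769055 rad, θ = 229° → φ = -28.5240°, λ = -26.7833°.
Leg 2: from (-28.5240°, -26.7833°), δ = 1923.2/3440.065 = 0.559059 rad, θ = 337° → φ = 1.3831°, λ = -38.7475°.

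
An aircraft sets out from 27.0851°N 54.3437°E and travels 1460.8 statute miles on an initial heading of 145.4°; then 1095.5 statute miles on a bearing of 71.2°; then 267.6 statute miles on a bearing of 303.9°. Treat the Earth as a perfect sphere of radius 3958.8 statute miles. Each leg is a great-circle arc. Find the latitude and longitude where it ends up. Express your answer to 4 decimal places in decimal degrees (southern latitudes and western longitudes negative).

Apply the spherical direct solution leg by leg, carrying full precision between legs.
Leg 1: from (27.0851°, 54.3437°), δ = 1460.8/3958.8 = 0.369001 rad, θ = 145.4° → φ = 9.2262°, λ = 66.3194°.
Leg 2: from (9.2262°, 66.3194°), δ = 1095.5/3958.8 = 0.276725 rad, θ = 71.2° → φ = 13.9538°, λ = 81.7752°.
Leg 3: from (13.9538°, 81.7752°), δ = 267.6/3958.8 = 0.067596 rad, θ = 303.9° → φ = 16.0902°, λ = 78.4302°.

latitude 16.0902°, longitude 78.4302°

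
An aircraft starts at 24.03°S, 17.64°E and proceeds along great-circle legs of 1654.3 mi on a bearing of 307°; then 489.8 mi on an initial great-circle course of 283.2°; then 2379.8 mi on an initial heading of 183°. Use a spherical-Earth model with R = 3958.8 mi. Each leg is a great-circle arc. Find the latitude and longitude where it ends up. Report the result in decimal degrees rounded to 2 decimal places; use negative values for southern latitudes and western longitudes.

Apply the spherical direct solution leg by leg, carrying full precision between legs.
Leg 1: from (-24.03°, 17.64°), δ = 1654.3/3958.8 = 0.417879 rad, θ = 307° → φ = -8.58°, λ = -1.49°.
Leg 2: from (-8.58°, -1.49°), δ = 489.8/3958.8 = 0.123724 rad, θ = 283.2° → φ = -6.90°, λ = -8.44°.
Leg 3: from (-6.90°, -8.44°), δ = 2379.8/3958.8 = 0.601142 rad, θ = 183° → φ = -41.28°, λ = -10.70°.

latitude -41.28°, longitude -10.70°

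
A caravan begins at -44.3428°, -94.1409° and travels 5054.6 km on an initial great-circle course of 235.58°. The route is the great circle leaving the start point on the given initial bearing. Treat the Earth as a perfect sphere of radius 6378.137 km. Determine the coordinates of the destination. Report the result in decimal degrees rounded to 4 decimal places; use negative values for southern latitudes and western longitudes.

Central angle δ = d/R = 0.792488 rad.
Start latitude φ₁ = -0.773928 rad; initial bearing θ = 4.111647 rad.
Destination latitude: φ₂ = arcsin( sin φ₁ cos δ + cos φ₁ sin δ cos θ ) = arcsin(-0.778586) = -51.1313°.
For the longitude increment, Δλ = atan2( sin θ sin δ cos φ₁, cos δ − sin φ₁ sin φ₂ ) = atan2(-0.420109, 0.157883) = -69.4030°.
λ₂ = λ₁ + Δλ = -163.5439°.

latitude -51.1313°, longitude -163.5439°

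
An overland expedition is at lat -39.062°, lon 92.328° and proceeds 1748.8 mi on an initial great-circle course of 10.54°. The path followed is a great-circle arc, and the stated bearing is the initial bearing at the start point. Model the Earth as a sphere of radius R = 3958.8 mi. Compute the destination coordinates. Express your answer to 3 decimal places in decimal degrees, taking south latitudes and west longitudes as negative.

The arc subtends δ = 1748.8/3958.8 = 0.441750 rad at the centre.
Converting: φ₁ = -0.681761 rad, θ = 0.183958 rad.
sin φ₂ = sin φ₁ cos δ + cos φ₁ sin δ cos θ = (-0.630161)(0.904005) + (0.776465)(0.427522)(0.983127) = -0.243314
φ₂ = asin(-0.243314) = -0.245781 rad = -14.082°.
Then Δλ = atan2(0.060722, 0.750678) = 0.080714 rad, from sin θ sin δ cos φ₁ over cos δ − sin φ₁ sin φ₂.
λ₂ = λ₁ + Δλ = 96.953°.

latitude -14.082°, longitude 96.953°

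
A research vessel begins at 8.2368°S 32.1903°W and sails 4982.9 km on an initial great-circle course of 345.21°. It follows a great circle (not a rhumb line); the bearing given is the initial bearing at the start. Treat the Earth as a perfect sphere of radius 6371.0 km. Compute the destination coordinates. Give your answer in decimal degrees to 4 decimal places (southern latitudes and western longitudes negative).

latitude 34.9437°, longitude -44.8691°

The arc subtends δ = 4982.9/6371 = 0.782122 rad at the centre.
Converting: φ₁ = -0.143759 rad, θ = 6.025051 rad.
Destination latitude: φ₂ = arcsin( sin φ₁ cos δ + cos φ₁ sin δ cos θ ) = arcsin(0.572771) = 34.9437°.
Δλ = atan2( sin θ sin δ cos φ₁ , cos δ − sin φ₁ sin φ₂ ) = atan2(-0.178060, 0.791477) = -0.221287 rad = -12.6788°.
λ₂ = λ₁ + Δλ = -44.8691°.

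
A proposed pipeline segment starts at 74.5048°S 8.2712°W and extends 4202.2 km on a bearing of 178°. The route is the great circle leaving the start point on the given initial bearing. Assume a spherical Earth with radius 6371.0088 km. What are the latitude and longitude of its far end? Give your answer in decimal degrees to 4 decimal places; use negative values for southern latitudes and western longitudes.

latitude -67.6889°, longitude 168.4995°

The arc subtends δ = 4202.2/6371.0088 = 0.659582 rad at the centre.
With φ₁ = -74.5048° = -1.300354 rad and θ = 178° = 3.106686 rad:
Destination latitude: φ₂ = arcsin( sin φ₁ cos δ + cos φ₁ sin δ cos θ ) = arcsin(-0.925136) = -67.6889°.
Then Δλ = atan2(0.005713, -0.101261) = 3.085230 rad, from sin θ sin δ cos φ₁ over cos δ − sin φ₁ sin φ₂.
λ₂ = -8.2712° + 176.7707° = 168.4995°.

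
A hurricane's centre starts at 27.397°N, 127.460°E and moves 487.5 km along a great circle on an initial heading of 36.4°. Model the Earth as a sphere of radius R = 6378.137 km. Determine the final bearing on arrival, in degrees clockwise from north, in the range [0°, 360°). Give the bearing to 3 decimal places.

final bearing 37.875°

Angular distance δ = d/R = 487.5 / 6378.137 = 0.076433 rad.
Converting: φ₁ = 0.478168 rad, θ = 0.635300 rad.
Destination latitude: φ₂ = arcsin( sin φ₁ cos δ + cos φ₁ sin δ cos θ ) = arcsin(0.513377) = 30.889°.
For the longitude increment, Δλ = atan2( sin θ sin δ cos φ₁, cos δ − sin φ₁ sin φ₂ ) = atan2(0.040230, 0.760848) = 3.027°.
Hence λ₂ = 127.460° + 3.027° = 130.487°.
The forward bearing on arrival equals the back-azimuth from the destination plus 180°.
Back-azimuth from P₂ (30.889°, 130.487°) to P₁ (27.397°, 127.460°), with Δλ' = λ₁ − λ₂ = -3.027°: atan2( sin Δλ' cos φ₁ , cos φ₂ sin φ₁ − sin φ₂ cos φ₁ cos Δλ' ) = 217.875°.
Final bearing = (217.875° + 180°) mod 360° = 37.875°.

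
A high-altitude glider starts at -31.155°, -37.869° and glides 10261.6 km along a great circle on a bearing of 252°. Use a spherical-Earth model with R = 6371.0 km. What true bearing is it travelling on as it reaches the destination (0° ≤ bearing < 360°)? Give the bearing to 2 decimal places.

final bearing 302.95°

Central angle δ = d/R = 1.610673 rad.
With φ₁ = -31.155° = -0.543757 rad and θ = 252° = 4.398230 rad:
Applying the spherical law of cosines for sides, sin φ₂ = sin φ₁ cos δ + cos φ₁ sin δ cos θ = -0.243612, so φ₂ = -14.100°.
Then Δλ = atan2(-0.813239, -0.165901) = -1.772035 rad, from sin θ sin δ cos φ₁ over cos δ − sin φ₁ sin φ₂.
λ₂ = -37.869° + -101.530° = -139.399°.
The forward bearing on arrival equals the back-azimuth from the destination plus 180°.
Back-azimuth from P₂ (-14.10°, -139.40°) to P₁ (-31.16°, -37.87°), with Δλ' = λ₁ − λ₂ = 101.53°: atan2( sin Δλ' cos φ₁ , cos φ₂ sin φ₁ − sin φ₂ cos φ₁ cos Δλ' ) = 122.95°.
Final bearing = (122.95° + 180°) mod 360° = 302.95°.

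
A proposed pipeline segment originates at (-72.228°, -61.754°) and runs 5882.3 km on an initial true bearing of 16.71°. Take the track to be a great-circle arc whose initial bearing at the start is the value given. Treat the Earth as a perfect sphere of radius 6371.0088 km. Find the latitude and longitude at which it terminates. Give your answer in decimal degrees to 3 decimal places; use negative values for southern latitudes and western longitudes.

Central angle δ = d/R = 0.923292 rad.
With φ₁ = -72.228° = -1.260616 rad and θ = 16.71° = 0.291645 rad:
sin φ₂ = sin φ₁ cos δ + cos φ₁ sin δ cos θ = (-0.952279)(0.603198) + (0.305230)(0.797592)(0.957772) = -0.341244
φ₂ = asin(-0.341244) = -0.348240 rad = -19.953°.
Then Δλ = atan2(0.069998, 0.278239) = 0.246462 rad, from sin θ sin δ cos φ₁ over cos δ − sin φ₁ sin φ₂.
λ₂ = λ₁ + Δλ = -47.633°.

latitude -19.953°, longitude -47.633°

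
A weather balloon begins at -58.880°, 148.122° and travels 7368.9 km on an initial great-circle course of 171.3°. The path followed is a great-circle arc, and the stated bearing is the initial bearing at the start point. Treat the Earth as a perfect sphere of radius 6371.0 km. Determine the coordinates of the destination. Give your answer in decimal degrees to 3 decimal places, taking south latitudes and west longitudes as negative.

Angular distance δ = d/R = 7368.9 / 6371 = 1.156632 rad.
Start latitude φ₁ = -1.027650 rad; initial bearing θ = 2.989749 rad.
sin φ₂ = sin φ₁ cos δ + cos φ₁ sin δ cos θ = (-0.856087)(0.402425) + (0.516832)(0.915453)(-0.988494) = -0.812203
φ₂ = asin(-0.812203) = -0.947918 rad = -54.312°.
For the longitude increment, Δλ = atan2( sin θ sin δ cos φ₁, cos δ − sin φ₁ sin φ₂ ) = atan2(0.071567, -0.292890) = 166.269°.
λ₂ = 148.122° + 166.269° = 314.391°, normalized to (−180°, 180°] → -45.609°.

latitude -54.312°, longitude -45.609°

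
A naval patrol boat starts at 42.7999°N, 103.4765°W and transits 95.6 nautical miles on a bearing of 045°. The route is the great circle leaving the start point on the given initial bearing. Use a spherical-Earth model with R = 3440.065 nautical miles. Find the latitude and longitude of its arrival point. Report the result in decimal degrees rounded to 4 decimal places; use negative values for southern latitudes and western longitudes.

Central angle δ = d/R = 0.027790 rad.
With φ₁ = 42.7999° = 0.746999 rad and θ = 45° = 0.785398 rad:
sin φ₂ = sin φ₁ cos δ + cos φ₁ sin δ cos θ = (0.679440)(0.999614) + (0.733731)(0.027787)(0.707107) = 0.693594
φ₂ = asin(0.693594) = 0.766466 rad = 43.9153°.
Then Δλ = atan2(0.014416, 0.528358) = 0.027279 rad, from sin θ sin δ cos φ₁ over cos δ − sin φ₁ sin φ₂.
λ₂ = λ₁ + Δλ = -101.9136°.

latitude 43.9153°, longitude -101.9136°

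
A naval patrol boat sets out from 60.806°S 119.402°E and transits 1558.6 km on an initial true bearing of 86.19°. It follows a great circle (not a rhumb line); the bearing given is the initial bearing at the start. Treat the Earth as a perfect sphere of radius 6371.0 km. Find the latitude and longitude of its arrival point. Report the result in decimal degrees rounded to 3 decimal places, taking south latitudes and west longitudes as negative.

latitude -57.048°, longitude 145.781°

δ = 1558.6/6371 = 0.244640 rad (14.0168°).
With φ₁ = -60.806° = -1.061265 rad and θ = 86.19° = 1.504299 rad:
Applying the spherical law of cosines for sides, sin φ₂ = sin φ₁ cos δ + cos φ₁ sin δ cos θ = -0.839130, so φ₂ = -57.048°.
Then Δλ = atan2(0.117880, 0.237687) = 0.460399 rad, from sin θ sin δ cos φ₁ over cos δ − sin φ₁ sin φ₂.
Hence λ₂ = 119.402° + 26.379° = 145.781°.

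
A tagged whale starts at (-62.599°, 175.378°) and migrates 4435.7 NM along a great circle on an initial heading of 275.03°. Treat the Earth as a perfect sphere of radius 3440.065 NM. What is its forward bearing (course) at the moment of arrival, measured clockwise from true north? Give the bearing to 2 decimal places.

Angular distance δ = d/R = 4435.7 / 3440.065 = 1.289423 rad.
Converting: φ₁ = -1.092559 rad, θ = 4.800179 rad.
Applying the spherical law of cosines for sides, sin φ₂ = sin φ₁ cos δ + cos φ₁ sin δ cos θ = -0.207758, so φ₂ = -11.991°.
Δλ = atan2( sin θ sin δ cos φ₁ , cos δ − sin φ₁ sin φ₂ ) = atan2(-0.440415, 0.093226) = -1.362198 rad = -78.048°.
Hence λ₂ = 175.378° + -78.048° = 97.330°.
The forward bearing on arrival equals the back-azimuth from the destination plus 180°.
Back-azimuth from P₂ (-11.99°, 97.33°) to P₁ (-62.60°, 175.38°), with Δλ' = λ₁ − λ₂ = 78.05°: atan2( sin Δλ' cos φ₁ , cos φ₂ sin φ₁ − sin φ₂ cos φ₁ cos Δλ' ) = 152.05°.
Final bearing = (152.05° + 180°) mod 360° = 332.05°.

final bearing 332.05°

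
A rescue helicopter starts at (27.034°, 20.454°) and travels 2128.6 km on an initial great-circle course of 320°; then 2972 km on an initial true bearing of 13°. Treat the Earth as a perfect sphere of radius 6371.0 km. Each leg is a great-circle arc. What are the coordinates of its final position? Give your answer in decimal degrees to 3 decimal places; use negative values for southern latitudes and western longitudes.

latitude 66.234°, longitude 18.831°

Apply the spherical direct solution leg by leg, carrying full precision between legs.
Leg 1: from (27.034°, 20.454°), δ = 2128.6/6371 = 0.334108 rad, θ = 320° → φ = 40.779°, λ = 4.291°.
Leg 2: from (40.779°, 4.291°), δ = 2972/6371 = 0.466489 rad, θ = 13° → φ = 66.234°, λ = 18.831°.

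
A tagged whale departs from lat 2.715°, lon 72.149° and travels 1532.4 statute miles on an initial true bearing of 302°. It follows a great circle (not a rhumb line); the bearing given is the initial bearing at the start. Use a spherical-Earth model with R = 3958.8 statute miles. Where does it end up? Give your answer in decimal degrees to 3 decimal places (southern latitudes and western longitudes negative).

δ = 1532.4/3958.8 = 0.387087 rad (22.1785°).
Start latitude φ₁ = 0.047386 rad; initial bearing θ = 5.270894 rad.
sin φ₂ = sin φ₁ cos δ + cos φ₁ sin δ cos θ = (0.047368)(0.926013) + (0.998878)(0.377493)(0.529919) = 0.243679
φ₂ = asin(0.243679) = 0.246158 rad = 14.104°.
For the longitude increment, Δλ = atan2( sin θ sin δ cos φ₁, cos δ − sin φ₁ sin φ₂ ) = atan2(-0.319772, 0.914470) = -19.274°.
Hence λ₂ = 72.149° + -19.274° = 52.875°.

latitude 14.104°, longitude 52.875°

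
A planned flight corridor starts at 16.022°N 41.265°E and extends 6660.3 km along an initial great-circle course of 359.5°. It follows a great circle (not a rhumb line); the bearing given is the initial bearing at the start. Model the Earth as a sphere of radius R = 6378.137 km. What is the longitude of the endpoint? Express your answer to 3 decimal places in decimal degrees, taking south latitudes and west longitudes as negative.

longitude 39.497°

δ = 6660.3/6378.137 = 1.044239 rad (59.8305°).
With φ₁ = 16.022° = 0.279637 rad and θ = 359.5° = 6.274459 rad:
Destination latitude: φ₂ = arcsin( sin φ₁ cos δ + cos φ₁ sin δ cos θ ) = arcsin(0.969638) = 75.845°.
Then Δλ = atan2(-0.007251, 0.234934) = -0.030856 rad, from sin θ sin δ cos φ₁ over cos δ − sin φ₁ sin φ₂.
λ₂ = λ₁ + Δλ = 39.497°.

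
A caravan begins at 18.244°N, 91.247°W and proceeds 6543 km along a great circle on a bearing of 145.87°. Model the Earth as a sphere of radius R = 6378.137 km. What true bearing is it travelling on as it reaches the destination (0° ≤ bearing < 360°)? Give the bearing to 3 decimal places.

Central angle δ = d/R = 1.025848 rad.
Converting: φ₁ = 0.318418 rad, θ = 2.545912 rad.
Destination latitude: φ₂ = arcsin( sin φ₁ cos δ + cos φ₁ sin δ cos θ ) = arcsin(-0.510001) = -30.664°.
Then Δλ = atan2(0.455685, 0.678037) = 0.591730 rad, from sin θ sin δ cos φ₁ over cos δ − sin φ₁ sin φ₂.
Hence λ₂ = -91.247° + 33.904° = -57.343°.
The forward bearing on arrival equals the back-azimuth from the destination plus 180°.
Back-azimuth from P₂ (-30.664°, -57.343°) to P₁ (18.244°, -91.247°), with Δλ' = λ₁ − λ₂ = -33.904°: atan2( sin Δλ' cos φ₁ , cos φ₂ sin φ₁ − sin φ₂ cos φ₁ cos Δλ' ) = 321.721°.
Final bearing = (321.721° + 180°) mod 360° = 141.721°.

final bearing 141.721°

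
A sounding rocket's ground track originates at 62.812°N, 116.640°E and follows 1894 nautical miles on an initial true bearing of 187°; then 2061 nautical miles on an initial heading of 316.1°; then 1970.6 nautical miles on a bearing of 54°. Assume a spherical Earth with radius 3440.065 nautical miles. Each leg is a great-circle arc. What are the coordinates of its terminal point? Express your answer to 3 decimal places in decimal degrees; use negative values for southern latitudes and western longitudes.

Apply the spherical direct solution leg by leg, carrying full precision between legs.
Leg 1: from (62.812°, 116.640°), δ = 1894/3440.065 = 0.550571 rad, θ = 187° → φ = 31.386°, λ = 112.357°.
Leg 2: from (31.386°, 112.357°), δ = 2061/3440.065 = 0.599117 rad, θ = 316.1° → φ = 50.984°, λ = 73.959°.
Leg 3: from (50.984°, 73.959°), δ = 1970.6/3440.065 = 0.572838 rad, θ = 54° → φ = 58.595°, λ = 131.259°.

latitude 58.595°, longitude 131.259°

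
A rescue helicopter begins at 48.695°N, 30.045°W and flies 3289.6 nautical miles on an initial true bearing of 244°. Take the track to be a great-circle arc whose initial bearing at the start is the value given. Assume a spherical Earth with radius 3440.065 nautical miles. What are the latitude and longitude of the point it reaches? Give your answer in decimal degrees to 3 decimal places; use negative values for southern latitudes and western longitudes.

latitude 11.345°, longitude -78.548°

The arc subtends δ = 3289.6/3440.065 = 0.956261 rad at the centre.
Start latitude φ₁ = 0.849888 rad; initial bearing θ = 4.258603 rad.
Applying the spherical law of cosines for sides, sin φ₂ = sin φ₁ cos δ + cos φ₁ sin δ cos θ = 0.196715, so φ₂ = 11.345°.
Then Δλ = atan2(-0.484722, 0.428805) = -0.846531 rad, from sin θ sin δ cos φ₁ over cos δ − sin φ₁ sin φ₂.
λ₂ = λ₁ + Δλ = -78.548°.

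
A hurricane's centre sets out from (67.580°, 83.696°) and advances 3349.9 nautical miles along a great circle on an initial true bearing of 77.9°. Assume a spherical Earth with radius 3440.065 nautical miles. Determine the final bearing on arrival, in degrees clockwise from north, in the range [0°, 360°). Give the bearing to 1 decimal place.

The arc subtends δ = 3349.9/3440.065 = 0.973790 rad at the centre.
Start latitude φ₁ = 1.179494 rad; initial bearing θ = 1.359611 rad.
Applying the spherical law of cosines for sides, sin φ₂ = sin φ₁ cos δ + cos φ₁ sin δ cos θ = 0.585795, so φ₂ = 35.859°.
For the longitude increment, Δλ = atan2( sin θ sin δ cos φ₁, cos δ − sin φ₁ sin φ₂ ) = atan2(0.308413, 0.020653) = 86.169°.
λ₂ = 83.696° + 86.169° = 169.865°.
The forward bearing on arrival equals the back-azimuth from the destination plus 180°.
Back-azimuth from P₂ (35.9°, 169.9°) to P₁ (67.6°, 83.7°), with Δλ' = λ₁ − λ₂ = -86.2°: atan2( sin Δλ' cos φ₁ , cos φ₂ sin φ₁ − sin φ₂ cos φ₁ cos Δλ' ) = 332.6°.
Final bearing = (332.6° + 180°) mod 360° = 152.6°.

final bearing 152.6°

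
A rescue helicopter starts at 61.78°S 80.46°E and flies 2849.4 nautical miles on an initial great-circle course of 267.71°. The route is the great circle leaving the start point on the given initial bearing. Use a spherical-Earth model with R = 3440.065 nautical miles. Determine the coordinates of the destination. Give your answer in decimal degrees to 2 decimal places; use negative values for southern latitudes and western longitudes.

δ = 2849.4/3440.065 = 0.828298 rad (47.4580°).
Converting: φ₁ = -1.078264 rad, θ = 4.672421 rad.
Applying the spherical law of cosines for sides, sin φ₂ = sin φ₁ cos δ + cos φ₁ sin δ cos θ = -0.609685, so φ₂ = -37.57°.
For the longitude increment, Δλ = atan2( sin θ sin δ cos φ₁, cos δ − sin φ₁ sin φ₂ ) = atan2(-0.348115, 0.138913) = -68.25°.
λ₂ = λ₁ + Δλ = 12.21°.

latitude -37.57°, longitude 12.21°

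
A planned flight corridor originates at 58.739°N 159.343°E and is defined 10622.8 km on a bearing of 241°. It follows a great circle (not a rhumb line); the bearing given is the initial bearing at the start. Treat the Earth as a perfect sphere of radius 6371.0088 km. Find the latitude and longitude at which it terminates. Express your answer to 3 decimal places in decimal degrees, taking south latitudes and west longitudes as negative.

δ = 10622.8/6371.0088 = 1.667365 rad (95.5330°).
With φ₁ = 58.739° = 1.025189 rad and θ = 241° = 4.206243 rad:
Destination latitude: φ₂ = arcsin( sin φ₁ cos δ + cos φ₁ sin δ cos θ ) = arcsin(-0.332834) = -19.441°.
Then Δλ = atan2(-0.451758, 0.188091) = -1.176272 rad, from sin θ sin δ cos φ₁ over cos δ − sin φ₁ sin φ₂.
λ₂ = 159.343° + -67.395° = 91.948°.

latitude -19.441°, longitude 91.948°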